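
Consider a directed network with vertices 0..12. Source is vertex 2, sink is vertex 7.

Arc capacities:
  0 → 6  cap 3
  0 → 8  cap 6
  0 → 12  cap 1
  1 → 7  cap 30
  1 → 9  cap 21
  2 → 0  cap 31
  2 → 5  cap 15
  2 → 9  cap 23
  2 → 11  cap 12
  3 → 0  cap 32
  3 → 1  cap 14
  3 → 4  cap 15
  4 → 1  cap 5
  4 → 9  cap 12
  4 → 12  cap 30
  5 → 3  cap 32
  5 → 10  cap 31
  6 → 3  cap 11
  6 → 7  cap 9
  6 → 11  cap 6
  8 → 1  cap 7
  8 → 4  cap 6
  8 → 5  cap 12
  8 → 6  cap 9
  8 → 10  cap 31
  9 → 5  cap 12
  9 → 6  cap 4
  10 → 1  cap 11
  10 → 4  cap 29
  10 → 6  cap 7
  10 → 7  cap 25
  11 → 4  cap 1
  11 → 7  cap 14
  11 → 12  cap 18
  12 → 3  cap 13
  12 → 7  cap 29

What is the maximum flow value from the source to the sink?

augment #1: 2→11→7 bottleneck 12, total now 12
augment #2: 2→0→6→7 bottleneck 3, total now 15
augment #3: 2→0→12→7 bottleneck 1, total now 16
augment #4: 2→5→10→7 bottleneck 15, total now 31
augment #5: 2→9→6→7 bottleneck 4, total now 35
augment #6: 2→0→8→1→7 bottleneck 6, total now 41
augment #7: 2→9→5→10→7 bottleneck 10, total now 51
augment #8: 2→9→5→3→1→7 bottleneck 2, total now 53

Maximum flow value: 53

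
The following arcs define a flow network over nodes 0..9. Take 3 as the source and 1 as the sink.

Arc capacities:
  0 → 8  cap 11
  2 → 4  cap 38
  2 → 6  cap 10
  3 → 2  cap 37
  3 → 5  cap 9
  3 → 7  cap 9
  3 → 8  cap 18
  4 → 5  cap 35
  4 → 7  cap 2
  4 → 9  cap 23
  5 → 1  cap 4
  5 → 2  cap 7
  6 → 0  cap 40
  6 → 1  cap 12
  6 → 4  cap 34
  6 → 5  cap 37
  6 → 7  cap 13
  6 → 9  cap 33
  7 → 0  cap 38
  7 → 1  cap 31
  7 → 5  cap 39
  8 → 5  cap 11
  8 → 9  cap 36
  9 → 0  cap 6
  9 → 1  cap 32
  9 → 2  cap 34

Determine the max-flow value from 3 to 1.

Maximum flow value: 57

augment #1: 3→5→1 bottleneck 4, total now 4
augment #2: 3→7→1 bottleneck 9, total now 13
augment #3: 3→2→6→1 bottleneck 10, total now 23
augment #4: 3→8→9→1 bottleneck 18, total now 41
augment #5: 3→2→4→7→1 bottleneck 2, total now 43
augment #6: 3→2→4→9→1 bottleneck 14, total now 57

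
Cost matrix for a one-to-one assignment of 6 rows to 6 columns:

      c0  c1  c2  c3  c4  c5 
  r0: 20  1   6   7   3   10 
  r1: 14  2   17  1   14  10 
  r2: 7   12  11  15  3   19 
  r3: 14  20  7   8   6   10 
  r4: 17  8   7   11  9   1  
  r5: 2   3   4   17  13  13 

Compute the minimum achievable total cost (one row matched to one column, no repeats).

Minimum assignment cost: 15

optimal assignment: row0→col1 (cost 1), row1→col3 (cost 1), row2→col4 (cost 3), row3→col2 (cost 7), row4→col5 (cost 1), row5→col0 (cost 2)
total = 1 + 1 + 3 + 7 + 1 + 2 = 15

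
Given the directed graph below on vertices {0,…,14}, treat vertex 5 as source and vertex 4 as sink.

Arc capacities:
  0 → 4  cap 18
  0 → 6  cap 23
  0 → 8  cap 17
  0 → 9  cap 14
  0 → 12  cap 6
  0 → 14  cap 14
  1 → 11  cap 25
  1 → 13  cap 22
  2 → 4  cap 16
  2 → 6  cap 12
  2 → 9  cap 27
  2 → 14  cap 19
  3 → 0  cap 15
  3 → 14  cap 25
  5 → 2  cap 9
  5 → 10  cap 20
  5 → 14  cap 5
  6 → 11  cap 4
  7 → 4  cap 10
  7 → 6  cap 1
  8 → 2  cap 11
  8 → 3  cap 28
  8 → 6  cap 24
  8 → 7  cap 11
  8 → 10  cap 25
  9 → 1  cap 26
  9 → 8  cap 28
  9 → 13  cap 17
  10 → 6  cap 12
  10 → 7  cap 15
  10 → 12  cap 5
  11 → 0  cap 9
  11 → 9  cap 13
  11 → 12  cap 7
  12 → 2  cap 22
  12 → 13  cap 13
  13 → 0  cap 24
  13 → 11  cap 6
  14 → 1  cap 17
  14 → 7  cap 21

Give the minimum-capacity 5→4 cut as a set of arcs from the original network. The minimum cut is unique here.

Min-cut arcs: {(5,2), (5,14), (6,11), (7,4), (10,12)} (total capacity 33)

augment #1: 5→2→4 push 9
augment #2: 5→10→7→4 push 10
augment #3: 5→10→12→2→4 push 5
augment #4: 5→10→6→11→0→4 push 4
augment #5: 5→14→1→11→0→4 push 5
max flow = 33; residual-reachable set from 5 gives S-side
cut edges (S→T): {(5,2), (5,14), (6,11), (7,4), (10,12)} total cap 33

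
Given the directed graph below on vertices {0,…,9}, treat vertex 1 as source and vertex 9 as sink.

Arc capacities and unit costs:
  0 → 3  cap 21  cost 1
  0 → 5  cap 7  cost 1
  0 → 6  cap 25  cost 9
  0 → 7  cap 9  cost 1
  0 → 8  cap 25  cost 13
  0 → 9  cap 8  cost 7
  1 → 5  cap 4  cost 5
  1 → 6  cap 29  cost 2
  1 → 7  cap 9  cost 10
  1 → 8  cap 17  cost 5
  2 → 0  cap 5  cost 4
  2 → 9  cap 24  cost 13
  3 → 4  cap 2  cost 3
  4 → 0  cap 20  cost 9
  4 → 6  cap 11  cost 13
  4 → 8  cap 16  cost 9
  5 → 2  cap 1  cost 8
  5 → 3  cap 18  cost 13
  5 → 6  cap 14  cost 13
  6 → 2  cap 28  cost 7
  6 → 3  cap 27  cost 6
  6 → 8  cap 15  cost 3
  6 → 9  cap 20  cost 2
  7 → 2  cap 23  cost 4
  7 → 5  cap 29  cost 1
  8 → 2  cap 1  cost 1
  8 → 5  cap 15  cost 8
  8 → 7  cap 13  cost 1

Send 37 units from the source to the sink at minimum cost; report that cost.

Minimum cost for 37 units: 448

shortest-cost path #1: 1→6→9 push 20 @ unit cost 4 (adds 80)
shortest-cost path #2: 1→8→2→0→9 push 1 @ unit cost 17 (adds 17)
shortest-cost path #3: 1→6→2→0→9 push 4 @ unit cost 20 (adds 80)
shortest-cost path #4: 1→6→2→9 push 5 @ unit cost 22 (adds 110)
shortest-cost path #5: 1→8→7→2→9 push 7 @ unit cost 23 (adds 161)
total cost = 448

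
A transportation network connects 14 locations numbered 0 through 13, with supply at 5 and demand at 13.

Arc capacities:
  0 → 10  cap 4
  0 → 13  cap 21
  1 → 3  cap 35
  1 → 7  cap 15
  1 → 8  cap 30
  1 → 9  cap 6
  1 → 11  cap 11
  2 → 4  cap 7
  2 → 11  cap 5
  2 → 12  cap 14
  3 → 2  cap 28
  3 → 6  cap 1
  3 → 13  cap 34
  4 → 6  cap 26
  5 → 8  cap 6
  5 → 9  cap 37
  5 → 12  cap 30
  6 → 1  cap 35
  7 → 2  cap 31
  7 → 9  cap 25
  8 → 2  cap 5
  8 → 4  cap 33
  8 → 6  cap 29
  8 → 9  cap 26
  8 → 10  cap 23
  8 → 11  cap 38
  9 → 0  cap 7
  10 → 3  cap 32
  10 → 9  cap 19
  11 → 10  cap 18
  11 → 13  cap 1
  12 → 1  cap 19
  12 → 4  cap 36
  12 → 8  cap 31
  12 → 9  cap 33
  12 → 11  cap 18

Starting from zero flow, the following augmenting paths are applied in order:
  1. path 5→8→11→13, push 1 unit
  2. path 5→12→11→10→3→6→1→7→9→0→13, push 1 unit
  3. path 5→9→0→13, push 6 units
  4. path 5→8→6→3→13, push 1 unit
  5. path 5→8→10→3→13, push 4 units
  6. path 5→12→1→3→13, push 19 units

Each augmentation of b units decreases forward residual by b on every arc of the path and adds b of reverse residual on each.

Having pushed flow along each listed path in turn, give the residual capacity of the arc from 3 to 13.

Residual capacity of (3,13): 10

after path 1 (5→8→11→13, push 1): res(3,13)=34
after path 2 (5→12→11→10→3→6→1→7→9→0→13, push 1): res(3,13)=34
after path 3 (5→9→0→13, push 6): res(3,13)=34
after path 4 (5→8→6→3→13, push 1): res(3,13)=33
after path 5 (5→8→10→3→13, push 4): res(3,13)=29
after path 6 (5→12→1→3→13, push 19): res(3,13)=10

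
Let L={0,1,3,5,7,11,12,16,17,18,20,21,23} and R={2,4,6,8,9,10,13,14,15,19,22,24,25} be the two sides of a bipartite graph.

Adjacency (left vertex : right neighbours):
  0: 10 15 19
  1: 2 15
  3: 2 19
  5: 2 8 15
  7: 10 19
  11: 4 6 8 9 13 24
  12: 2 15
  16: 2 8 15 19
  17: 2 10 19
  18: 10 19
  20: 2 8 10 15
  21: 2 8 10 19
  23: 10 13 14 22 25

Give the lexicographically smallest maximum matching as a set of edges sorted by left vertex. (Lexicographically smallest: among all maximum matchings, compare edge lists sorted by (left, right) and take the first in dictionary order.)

|M| = 7 (so the lex-smallest maximum matching has 7 edges)
process left vertices in ascending order; for each, take the smallest-labelled available neighbour that still permits 7 edges overall, or leave it unmatched if none does
lex-smallest matching: {0-10, 1-2, 3-19, 5-8, 11-4, 12-15, 23-13}

Lex-smallest maximum matching: {(0,10), (1,2), (3,19), (5,8), (11,4), (12,15), (23,13)}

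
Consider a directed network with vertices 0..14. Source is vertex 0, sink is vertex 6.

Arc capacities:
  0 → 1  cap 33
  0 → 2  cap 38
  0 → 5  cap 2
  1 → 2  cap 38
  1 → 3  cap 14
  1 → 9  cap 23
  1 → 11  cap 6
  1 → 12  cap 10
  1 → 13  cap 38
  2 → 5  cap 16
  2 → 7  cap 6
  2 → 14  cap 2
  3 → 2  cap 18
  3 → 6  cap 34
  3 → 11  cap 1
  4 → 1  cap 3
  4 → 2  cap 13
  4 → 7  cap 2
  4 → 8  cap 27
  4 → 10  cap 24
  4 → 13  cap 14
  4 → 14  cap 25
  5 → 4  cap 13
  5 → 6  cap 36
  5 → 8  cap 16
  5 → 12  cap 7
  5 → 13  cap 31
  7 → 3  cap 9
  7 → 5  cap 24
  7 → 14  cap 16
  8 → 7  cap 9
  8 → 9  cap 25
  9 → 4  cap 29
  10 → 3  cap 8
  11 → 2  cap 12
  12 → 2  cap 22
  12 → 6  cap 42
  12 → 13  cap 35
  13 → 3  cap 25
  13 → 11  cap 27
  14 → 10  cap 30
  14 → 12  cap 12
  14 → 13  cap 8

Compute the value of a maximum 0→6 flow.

augment #1: 0→5→6 bottleneck 2, total now 2
augment #2: 0→1→3→6 bottleneck 14, total now 16
augment #3: 0→1→12→6 bottleneck 10, total now 26
augment #4: 0→2→5→6 bottleneck 16, total now 42
augment #5: 0→1→13→3→6 bottleneck 9, total now 51
augment #6: 0→2→7→3→6 bottleneck 6, total now 57
augment #7: 0→2→14→12→6 bottleneck 2, total now 59

Maximum flow value: 59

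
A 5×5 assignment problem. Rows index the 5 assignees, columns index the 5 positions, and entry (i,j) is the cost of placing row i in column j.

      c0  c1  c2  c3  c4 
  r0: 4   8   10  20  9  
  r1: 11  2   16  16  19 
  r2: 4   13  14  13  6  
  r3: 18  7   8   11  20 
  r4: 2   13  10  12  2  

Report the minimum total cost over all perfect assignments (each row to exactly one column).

Minimum assignment cost: 29

one of 2 optimal assignments: row0→col0 (cost 4), row1→col1 (cost 2), row2→col3 (cost 13), row3→col2 (cost 8), row4→col4 (cost 2)
total = 4 + 2 + 13 + 8 + 2 = 29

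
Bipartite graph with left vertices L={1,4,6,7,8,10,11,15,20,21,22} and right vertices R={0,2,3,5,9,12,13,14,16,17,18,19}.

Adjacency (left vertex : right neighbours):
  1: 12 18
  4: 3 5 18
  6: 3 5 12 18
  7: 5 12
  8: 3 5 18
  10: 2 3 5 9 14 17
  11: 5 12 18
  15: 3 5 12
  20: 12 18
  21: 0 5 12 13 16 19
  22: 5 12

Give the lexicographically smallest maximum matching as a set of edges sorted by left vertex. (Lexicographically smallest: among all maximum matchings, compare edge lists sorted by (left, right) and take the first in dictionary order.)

Lex-smallest maximum matching: {(1,12), (4,3), (6,5), (8,18), (10,2), (21,0)}

|M| = 6 (so the lex-smallest maximum matching has 6 edges)
process left vertices in ascending order; for each, take the smallest-labelled available neighbour that still permits 6 edges overall, or leave it unmatched if none does
lex-smallest matching: {1-12, 4-3, 6-5, 8-18, 10-2, 21-0}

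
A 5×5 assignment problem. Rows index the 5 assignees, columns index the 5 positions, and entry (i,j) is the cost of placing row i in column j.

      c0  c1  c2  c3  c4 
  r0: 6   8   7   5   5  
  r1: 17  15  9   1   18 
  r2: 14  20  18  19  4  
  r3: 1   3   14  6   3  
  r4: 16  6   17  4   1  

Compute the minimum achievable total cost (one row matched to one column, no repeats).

optimal assignment: row0→col2 (cost 7), row1→col3 (cost 1), row2→col4 (cost 4), row3→col0 (cost 1), row4→col1 (cost 6)
total = 7 + 1 + 4 + 1 + 6 = 19

Minimum assignment cost: 19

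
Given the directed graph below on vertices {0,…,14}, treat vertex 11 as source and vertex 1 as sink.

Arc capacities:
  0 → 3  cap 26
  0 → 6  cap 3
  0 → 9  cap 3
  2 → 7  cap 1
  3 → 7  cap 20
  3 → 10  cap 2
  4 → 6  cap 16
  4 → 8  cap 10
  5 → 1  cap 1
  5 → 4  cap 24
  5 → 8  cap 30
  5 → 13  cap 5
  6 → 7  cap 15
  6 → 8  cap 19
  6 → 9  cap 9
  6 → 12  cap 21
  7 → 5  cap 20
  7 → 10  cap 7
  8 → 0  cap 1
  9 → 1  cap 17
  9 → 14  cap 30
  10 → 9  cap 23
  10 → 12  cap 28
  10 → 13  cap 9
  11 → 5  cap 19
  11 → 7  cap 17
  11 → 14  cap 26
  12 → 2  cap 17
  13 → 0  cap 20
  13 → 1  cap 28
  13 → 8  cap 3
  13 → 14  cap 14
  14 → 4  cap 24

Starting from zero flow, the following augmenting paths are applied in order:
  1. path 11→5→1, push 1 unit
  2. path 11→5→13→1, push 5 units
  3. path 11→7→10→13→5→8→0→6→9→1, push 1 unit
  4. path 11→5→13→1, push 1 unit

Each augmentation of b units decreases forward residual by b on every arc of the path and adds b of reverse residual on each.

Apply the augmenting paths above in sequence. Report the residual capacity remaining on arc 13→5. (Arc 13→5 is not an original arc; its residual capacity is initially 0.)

Residual capacity of (13,5): 5

after path 1 (11→5→1, push 1): res(13,5)=0
after path 2 (11→5→13→1, push 5): res(13,5)=5
after path 3 (11→7→10→13→5→8→0→6→9→1, push 1): res(13,5)=4
after path 4 (11→5→13→1, push 1): res(13,5)=5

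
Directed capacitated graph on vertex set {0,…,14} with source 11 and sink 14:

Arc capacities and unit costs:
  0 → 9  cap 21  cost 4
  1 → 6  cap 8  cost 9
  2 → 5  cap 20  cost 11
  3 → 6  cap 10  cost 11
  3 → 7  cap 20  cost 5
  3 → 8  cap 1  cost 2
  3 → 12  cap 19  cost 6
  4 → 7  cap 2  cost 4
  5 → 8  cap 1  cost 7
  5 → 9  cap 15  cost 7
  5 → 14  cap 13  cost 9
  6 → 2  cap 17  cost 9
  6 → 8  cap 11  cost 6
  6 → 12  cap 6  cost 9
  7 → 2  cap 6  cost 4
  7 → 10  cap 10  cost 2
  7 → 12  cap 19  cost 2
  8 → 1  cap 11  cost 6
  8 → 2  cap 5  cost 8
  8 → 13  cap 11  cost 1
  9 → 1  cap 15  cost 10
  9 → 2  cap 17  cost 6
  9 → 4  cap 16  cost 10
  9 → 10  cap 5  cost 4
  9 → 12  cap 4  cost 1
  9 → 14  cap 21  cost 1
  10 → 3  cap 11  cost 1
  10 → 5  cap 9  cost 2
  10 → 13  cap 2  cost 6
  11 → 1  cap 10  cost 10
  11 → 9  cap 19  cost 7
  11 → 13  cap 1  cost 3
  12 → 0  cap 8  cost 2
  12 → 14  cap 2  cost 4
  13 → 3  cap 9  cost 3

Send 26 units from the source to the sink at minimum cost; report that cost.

shortest-cost path #1: 11→9→14 push 19 @ unit cost 8 (adds 152)
shortest-cost path #2: 11→13→3→12→14 push 1 @ unit cost 16 (adds 16)
shortest-cost path #3: 11→1→6→12→14 push 1 @ unit cost 32 (adds 32)
shortest-cost path #4: 11→1→6→12→0→9→14 push 2 @ unit cost 35 (adds 70)
shortest-cost path #5: 11→1→6→12→3→7→10→5→14 push 1 @ unit cost 40 (adds 40)
shortest-cost path #6: 11→1→6→8→13→3→7→10→5→14 push 2 @ unit cost 47 (adds 94)
total cost = 404

Minimum cost for 26 units: 404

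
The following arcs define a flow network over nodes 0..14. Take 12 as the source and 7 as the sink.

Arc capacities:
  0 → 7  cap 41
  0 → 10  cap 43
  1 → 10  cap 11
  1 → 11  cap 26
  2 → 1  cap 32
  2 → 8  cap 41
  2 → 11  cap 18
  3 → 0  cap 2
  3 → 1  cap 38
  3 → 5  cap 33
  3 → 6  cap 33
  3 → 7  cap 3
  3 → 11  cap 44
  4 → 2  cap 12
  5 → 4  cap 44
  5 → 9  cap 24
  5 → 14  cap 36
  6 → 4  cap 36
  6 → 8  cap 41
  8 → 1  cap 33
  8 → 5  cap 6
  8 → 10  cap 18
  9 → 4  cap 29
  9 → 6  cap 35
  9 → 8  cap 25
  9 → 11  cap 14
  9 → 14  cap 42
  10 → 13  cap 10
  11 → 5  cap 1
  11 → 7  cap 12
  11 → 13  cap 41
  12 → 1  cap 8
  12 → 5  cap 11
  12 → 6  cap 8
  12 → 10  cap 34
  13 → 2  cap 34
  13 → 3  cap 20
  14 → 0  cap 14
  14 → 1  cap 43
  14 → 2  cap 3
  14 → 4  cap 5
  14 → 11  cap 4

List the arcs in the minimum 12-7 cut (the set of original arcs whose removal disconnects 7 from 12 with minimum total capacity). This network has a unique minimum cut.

Min-cut arcs: {(3,0), (3,7), (11,7), (14,0)} (total capacity 31)

augment #1: 12→1→11→7 push 8
augment #2: 12→5→9→11→7 push 4
augment #3: 12→5→14→0→7 push 7
augment #4: 12→10→13→3→7 push 3
augment #5: 12→10→13→3→0→7 push 2
augment #6: 12→6→8→5→14→0→7 push 6
augment #7: 12→10→13→3→5→14→0→7 push 1
max flow = 31; residual-reachable set from 12 gives S-side
cut edges (S→T): {(3,0), (3,7), (11,7), (14,0)} total cap 31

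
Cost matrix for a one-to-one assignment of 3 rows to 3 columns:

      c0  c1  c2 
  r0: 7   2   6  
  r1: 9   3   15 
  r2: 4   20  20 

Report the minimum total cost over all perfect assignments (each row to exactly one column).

optimal assignment: row0→col2 (cost 6), row1→col1 (cost 3), row2→col0 (cost 4)
total = 6 + 3 + 4 = 13

Minimum assignment cost: 13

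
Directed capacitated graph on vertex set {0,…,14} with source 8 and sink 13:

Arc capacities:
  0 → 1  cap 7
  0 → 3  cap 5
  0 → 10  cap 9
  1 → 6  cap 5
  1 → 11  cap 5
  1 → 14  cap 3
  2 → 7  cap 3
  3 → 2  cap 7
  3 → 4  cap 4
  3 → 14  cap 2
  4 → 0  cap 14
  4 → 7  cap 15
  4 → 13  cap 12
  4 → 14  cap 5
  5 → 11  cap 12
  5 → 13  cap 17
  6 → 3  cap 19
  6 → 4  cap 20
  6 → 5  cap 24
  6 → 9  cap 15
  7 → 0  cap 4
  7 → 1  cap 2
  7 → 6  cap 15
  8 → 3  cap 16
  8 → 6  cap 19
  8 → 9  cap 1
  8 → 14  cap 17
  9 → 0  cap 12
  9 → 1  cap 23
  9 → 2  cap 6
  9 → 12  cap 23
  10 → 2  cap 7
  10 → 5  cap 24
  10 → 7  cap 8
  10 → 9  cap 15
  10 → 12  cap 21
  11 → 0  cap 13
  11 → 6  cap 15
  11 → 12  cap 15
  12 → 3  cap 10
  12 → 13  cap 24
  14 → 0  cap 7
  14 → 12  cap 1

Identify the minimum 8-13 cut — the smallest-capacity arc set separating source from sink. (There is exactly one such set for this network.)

augment #1: 8→3→4→13 push 4
augment #2: 8→6→4→13 push 8
augment #3: 8→6→5→13 push 11
augment #4: 8→9→12→13 push 1
augment #5: 8→14→12→13 push 1
augment #6: 8→14→0→10→5→13 push 6
augment #7: 8→14→0→10→12→13 push 1
augment #8: 8→3→2→7→0→10→12→13 push 2
augment #9: 8→3→2→7→1→11→12→13 push 1
max flow = 35; residual-reachable set from 8 gives S-side
cut edges (S→T): {(2,7), (3,4), (8,6), (8,9), (14,0), (14,12)} total cap 35

Min-cut arcs: {(2,7), (3,4), (8,6), (8,9), (14,0), (14,12)} (total capacity 35)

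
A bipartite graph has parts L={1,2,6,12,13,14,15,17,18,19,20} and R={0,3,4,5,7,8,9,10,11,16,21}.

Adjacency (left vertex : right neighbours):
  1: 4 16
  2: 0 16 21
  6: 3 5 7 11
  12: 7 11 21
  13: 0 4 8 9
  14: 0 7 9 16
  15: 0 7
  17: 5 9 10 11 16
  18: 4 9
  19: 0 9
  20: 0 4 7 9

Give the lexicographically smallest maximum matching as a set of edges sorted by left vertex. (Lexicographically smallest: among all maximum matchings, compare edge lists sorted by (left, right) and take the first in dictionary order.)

|M| = 10 (so the lex-smallest maximum matching has 10 edges)
process left vertices in ascending order; for each, take the smallest-labelled available neighbour that still permits 10 edges overall, or leave it unmatched if none does
lex-smallest matching: {1-4, 2-21, 6-3, 12-11, 13-8, 14-16, 15-0, 17-5, 18-9, 20-7}

Lex-smallest maximum matching: {(1,4), (2,21), (6,3), (12,11), (13,8), (14,16), (15,0), (17,5), (18,9), (20,7)}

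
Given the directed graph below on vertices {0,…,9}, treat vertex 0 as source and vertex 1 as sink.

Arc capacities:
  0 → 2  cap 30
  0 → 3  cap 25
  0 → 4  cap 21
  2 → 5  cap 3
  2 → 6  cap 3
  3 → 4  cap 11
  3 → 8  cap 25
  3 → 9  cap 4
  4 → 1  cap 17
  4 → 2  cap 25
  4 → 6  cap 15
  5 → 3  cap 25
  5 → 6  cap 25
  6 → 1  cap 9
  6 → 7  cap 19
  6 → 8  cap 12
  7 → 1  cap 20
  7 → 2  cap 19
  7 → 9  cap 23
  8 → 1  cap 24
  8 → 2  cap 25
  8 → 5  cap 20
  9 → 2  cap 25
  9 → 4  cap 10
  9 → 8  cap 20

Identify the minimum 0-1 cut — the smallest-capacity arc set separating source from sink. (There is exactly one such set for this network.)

augment #1: 0→4→1 push 17
augment #2: 0→2→6→1 push 3
augment #3: 0→3→8→1 push 24
augment #4: 0→4→6→1 push 4
augment #5: 0→2→5→6→1 push 2
augment #6: 0→2→5→6→7→1 push 1
augment #7: 0→3→4→6→7→1 push 1
max flow = 52; residual-reachable set from 0 gives S-side
cut edges (S→T): {(0,3), (0,4), (2,5), (2,6)} total cap 52

Min-cut arcs: {(0,3), (0,4), (2,5), (2,6)} (total capacity 52)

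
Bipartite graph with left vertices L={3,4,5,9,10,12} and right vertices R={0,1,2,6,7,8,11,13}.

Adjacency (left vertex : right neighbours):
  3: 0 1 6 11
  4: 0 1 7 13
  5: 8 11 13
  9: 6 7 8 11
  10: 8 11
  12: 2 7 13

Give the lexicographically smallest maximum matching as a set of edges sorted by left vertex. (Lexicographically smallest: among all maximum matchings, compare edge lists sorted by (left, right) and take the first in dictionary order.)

Lex-smallest maximum matching: {(3,0), (4,1), (5,8), (9,6), (10,11), (12,2)}

|M| = 6 (so the lex-smallest maximum matching has 6 edges)
process left vertices in ascending order; for each, take the smallest-labelled available neighbour that still permits 6 edges overall, or leave it unmatched if none does
lex-smallest matching: {3-0, 4-1, 5-8, 9-6, 10-11, 12-2}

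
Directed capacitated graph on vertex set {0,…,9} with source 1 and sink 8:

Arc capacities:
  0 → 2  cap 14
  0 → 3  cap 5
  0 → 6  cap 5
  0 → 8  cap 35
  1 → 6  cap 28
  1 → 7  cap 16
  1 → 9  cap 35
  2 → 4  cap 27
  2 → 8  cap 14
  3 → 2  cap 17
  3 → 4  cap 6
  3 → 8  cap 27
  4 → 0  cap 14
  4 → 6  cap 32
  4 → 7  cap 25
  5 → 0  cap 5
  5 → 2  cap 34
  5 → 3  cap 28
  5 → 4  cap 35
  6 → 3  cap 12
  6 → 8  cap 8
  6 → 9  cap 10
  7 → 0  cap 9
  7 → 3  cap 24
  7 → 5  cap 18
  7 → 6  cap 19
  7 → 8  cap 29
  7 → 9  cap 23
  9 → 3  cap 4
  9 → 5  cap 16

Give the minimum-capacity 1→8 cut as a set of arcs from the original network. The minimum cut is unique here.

augment #1: 1→6→8 push 8
augment #2: 1→7→8 push 16
augment #3: 1→6→3→8 push 12
augment #4: 1→9→3→8 push 4
augment #5: 1→9→5→0→8 push 5
augment #6: 1→9→5→2→8 push 11
max flow = 56; residual-reachable set from 1 gives S-side
cut edges (S→T): {(1,7), (6,3), (6,8), (9,3), (9,5)} total cap 56

Min-cut arcs: {(1,7), (6,3), (6,8), (9,3), (9,5)} (total capacity 56)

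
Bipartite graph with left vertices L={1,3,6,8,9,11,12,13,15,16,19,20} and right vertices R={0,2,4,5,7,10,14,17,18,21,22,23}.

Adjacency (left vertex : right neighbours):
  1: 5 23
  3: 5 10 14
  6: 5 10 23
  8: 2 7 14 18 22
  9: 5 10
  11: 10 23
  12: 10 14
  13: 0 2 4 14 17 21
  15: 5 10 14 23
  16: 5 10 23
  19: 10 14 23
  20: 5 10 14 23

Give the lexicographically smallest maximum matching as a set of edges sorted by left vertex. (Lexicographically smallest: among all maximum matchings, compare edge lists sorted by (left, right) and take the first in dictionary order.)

|M| = 6 (so the lex-smallest maximum matching has 6 edges)
process left vertices in ascending order; for each, take the smallest-labelled available neighbour that still permits 6 edges overall, or leave it unmatched if none does
lex-smallest matching: {1-5, 3-10, 6-23, 8-2, 12-14, 13-0}

Lex-smallest maximum matching: {(1,5), (3,10), (6,23), (8,2), (12,14), (13,0)}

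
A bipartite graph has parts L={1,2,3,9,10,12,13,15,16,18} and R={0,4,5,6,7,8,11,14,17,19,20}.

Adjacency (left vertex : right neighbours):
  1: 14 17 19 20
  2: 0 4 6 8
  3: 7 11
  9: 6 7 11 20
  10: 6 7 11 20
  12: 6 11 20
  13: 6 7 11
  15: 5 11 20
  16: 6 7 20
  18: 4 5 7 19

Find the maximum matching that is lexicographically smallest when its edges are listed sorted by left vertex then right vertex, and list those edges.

|M| = 8 (so the lex-smallest maximum matching has 8 edges)
process left vertices in ascending order; for each, take the smallest-labelled available neighbour that still permits 8 edges overall, or leave it unmatched if none does
lex-smallest matching: {1-14, 2-0, 3-7, 9-6, 10-11, 12-20, 15-5, 18-4}

Lex-smallest maximum matching: {(1,14), (2,0), (3,7), (9,6), (10,11), (12,20), (15,5), (18,4)}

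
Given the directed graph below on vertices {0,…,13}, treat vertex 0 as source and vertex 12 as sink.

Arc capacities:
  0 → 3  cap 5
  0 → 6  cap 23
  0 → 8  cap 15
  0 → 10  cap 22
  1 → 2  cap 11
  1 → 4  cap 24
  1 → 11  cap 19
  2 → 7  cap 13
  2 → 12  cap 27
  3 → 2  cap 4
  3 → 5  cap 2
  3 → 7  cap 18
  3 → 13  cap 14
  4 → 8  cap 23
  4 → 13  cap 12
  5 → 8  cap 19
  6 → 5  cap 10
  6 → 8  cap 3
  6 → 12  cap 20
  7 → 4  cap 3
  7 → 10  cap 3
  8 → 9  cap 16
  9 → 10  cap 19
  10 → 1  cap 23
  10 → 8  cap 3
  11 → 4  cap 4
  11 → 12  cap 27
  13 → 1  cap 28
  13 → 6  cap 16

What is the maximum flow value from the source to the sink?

augment #1: 0→6→12 bottleneck 20, total now 20
augment #2: 0→3→2→12 bottleneck 4, total now 24
augment #3: 0→10→1→2→12 bottleneck 11, total now 35
augment #4: 0→10→1→11→12 bottleneck 11, total now 46
augment #5: 0→3→13→1→11→12 bottleneck 1, total now 47
augment #6: 0→8→9→10→1→11→12 bottleneck 1, total now 48

Maximum flow value: 48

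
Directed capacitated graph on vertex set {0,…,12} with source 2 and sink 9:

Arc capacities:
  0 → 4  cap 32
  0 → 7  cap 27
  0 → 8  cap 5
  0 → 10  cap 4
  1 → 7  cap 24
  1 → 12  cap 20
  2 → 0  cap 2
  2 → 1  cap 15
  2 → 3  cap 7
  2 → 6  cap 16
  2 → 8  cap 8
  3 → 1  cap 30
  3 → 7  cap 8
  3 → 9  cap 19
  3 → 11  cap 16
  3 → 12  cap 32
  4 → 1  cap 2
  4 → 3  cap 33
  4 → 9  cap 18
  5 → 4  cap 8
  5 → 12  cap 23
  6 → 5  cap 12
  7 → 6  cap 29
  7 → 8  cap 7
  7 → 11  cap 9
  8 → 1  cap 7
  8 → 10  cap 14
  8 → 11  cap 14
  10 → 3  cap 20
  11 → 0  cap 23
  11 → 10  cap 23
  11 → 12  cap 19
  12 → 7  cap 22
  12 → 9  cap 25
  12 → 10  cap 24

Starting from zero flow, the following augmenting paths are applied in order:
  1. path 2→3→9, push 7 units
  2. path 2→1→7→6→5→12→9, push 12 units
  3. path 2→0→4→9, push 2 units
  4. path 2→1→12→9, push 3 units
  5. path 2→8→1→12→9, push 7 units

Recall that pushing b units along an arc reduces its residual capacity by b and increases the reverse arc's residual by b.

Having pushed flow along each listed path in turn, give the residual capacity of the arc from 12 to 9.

after path 1 (2→3→9, push 7): res(12,9)=25
after path 2 (2→1→7→6→5→12→9, push 12): res(12,9)=13
after path 3 (2→0→4→9, push 2): res(12,9)=13
after path 4 (2→1→12→9, push 3): res(12,9)=10
after path 5 (2→8→1→12→9, push 7): res(12,9)=3

Residual capacity of (12,9): 3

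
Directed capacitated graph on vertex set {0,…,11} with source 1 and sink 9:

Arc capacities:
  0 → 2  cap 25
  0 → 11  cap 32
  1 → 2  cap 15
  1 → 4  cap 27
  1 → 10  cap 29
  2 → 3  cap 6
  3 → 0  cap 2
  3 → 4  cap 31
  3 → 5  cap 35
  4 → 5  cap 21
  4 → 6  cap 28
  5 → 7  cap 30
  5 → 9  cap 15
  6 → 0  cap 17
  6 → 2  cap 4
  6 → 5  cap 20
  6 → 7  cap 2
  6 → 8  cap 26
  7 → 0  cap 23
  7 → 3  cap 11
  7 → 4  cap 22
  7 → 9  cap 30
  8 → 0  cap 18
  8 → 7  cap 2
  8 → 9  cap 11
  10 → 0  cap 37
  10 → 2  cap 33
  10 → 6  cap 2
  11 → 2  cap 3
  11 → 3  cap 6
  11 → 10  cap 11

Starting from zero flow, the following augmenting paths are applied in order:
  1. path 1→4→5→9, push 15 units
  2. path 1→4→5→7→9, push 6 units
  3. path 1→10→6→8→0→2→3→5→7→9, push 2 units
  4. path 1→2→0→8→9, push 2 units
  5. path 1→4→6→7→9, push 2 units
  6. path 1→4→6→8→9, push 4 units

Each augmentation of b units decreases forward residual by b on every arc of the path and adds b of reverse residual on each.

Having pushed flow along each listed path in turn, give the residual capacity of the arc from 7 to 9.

after path 1 (1→4→5→9, push 15): res(7,9)=30
after path 2 (1→4→5→7→9, push 6): res(7,9)=24
after path 3 (1→10→6→8→0→2→3→5→7→9, push 2): res(7,9)=22
after path 4 (1→2→0→8→9, push 2): res(7,9)=22
after path 5 (1→4→6→7→9, push 2): res(7,9)=20
after path 6 (1→4→6→8→9, push 4): res(7,9)=20

Residual capacity of (7,9): 20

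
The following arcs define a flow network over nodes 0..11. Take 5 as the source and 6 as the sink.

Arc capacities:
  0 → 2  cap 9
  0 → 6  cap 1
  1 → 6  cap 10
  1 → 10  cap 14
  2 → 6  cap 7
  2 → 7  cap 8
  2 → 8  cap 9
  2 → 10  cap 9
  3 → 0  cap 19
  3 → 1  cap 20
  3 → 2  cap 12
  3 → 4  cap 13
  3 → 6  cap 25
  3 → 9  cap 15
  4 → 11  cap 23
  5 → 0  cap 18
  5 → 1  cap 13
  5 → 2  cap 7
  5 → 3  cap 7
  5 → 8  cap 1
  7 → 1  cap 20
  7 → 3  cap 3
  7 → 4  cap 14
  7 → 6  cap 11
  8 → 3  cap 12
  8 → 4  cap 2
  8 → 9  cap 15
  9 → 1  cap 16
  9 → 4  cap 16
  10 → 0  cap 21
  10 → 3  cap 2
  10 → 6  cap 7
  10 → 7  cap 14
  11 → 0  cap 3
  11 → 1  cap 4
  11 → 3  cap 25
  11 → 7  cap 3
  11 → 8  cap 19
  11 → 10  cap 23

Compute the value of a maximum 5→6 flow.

Maximum flow value: 38

augment #1: 5→0→6 bottleneck 1, total now 1
augment #2: 5→1→6 bottleneck 10, total now 11
augment #3: 5→2→6 bottleneck 7, total now 18
augment #4: 5→3→6 bottleneck 7, total now 25
augment #5: 5→1→10→6 bottleneck 3, total now 28
augment #6: 5→8→3→6 bottleneck 1, total now 29
augment #7: 5→0→2→7→6 bottleneck 8, total now 37
augment #8: 5→0→2→10→6 bottleneck 1, total now 38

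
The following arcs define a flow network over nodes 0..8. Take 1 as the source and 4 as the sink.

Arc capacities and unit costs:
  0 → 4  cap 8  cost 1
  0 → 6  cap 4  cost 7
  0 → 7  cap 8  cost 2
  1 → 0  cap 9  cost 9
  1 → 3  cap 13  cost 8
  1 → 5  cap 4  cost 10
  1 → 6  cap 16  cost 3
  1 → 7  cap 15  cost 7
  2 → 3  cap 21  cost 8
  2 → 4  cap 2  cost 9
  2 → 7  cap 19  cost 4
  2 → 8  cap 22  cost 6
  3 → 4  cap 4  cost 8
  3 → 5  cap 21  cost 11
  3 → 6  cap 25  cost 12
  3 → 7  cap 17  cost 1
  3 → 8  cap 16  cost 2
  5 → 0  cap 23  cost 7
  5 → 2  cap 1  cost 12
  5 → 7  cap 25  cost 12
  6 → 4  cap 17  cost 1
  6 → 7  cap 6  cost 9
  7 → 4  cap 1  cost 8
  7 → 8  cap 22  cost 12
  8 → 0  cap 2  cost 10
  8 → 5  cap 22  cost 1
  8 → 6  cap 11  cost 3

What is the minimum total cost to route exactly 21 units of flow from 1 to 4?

Minimum cost for 21 units: 114

shortest-cost path #1: 1→6→4 push 16 @ unit cost 4 (adds 64)
shortest-cost path #2: 1→0→4 push 5 @ unit cost 10 (adds 50)
total cost = 114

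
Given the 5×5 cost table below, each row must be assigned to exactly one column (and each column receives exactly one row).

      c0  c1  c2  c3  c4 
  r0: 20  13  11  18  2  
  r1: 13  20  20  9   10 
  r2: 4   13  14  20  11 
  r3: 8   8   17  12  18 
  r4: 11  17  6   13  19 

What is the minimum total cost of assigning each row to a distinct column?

optimal assignment: row0→col4 (cost 2), row1→col3 (cost 9), row2→col0 (cost 4), row3→col1 (cost 8), row4→col2 (cost 6)
total = 2 + 9 + 4 + 8 + 6 = 29

Minimum assignment cost: 29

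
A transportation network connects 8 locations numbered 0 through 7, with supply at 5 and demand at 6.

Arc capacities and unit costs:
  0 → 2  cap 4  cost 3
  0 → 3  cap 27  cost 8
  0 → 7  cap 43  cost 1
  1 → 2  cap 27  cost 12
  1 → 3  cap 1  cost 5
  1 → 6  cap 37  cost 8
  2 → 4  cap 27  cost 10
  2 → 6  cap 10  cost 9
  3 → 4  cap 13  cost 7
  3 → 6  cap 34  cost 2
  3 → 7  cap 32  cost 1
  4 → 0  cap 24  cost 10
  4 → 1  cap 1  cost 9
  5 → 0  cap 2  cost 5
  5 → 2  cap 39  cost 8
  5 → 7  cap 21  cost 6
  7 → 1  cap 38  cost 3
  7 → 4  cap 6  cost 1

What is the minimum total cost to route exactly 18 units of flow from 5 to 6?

Minimum cost for 18 units: 301

shortest-cost path #1: 5→0→3→6 push 2 @ unit cost 15 (adds 30)
shortest-cost path #2: 5→7→1→3→6 push 1 @ unit cost 16 (adds 16)
shortest-cost path #3: 5→7→1→6 push 15 @ unit cost 17 (adds 255)
total cost = 301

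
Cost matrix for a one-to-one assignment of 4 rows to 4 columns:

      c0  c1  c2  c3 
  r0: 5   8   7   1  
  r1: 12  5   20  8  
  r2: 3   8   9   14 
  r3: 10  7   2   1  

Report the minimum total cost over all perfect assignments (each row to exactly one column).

Minimum assignment cost: 11

optimal assignment: row0→col3 (cost 1), row1→col1 (cost 5), row2→col0 (cost 3), row3→col2 (cost 2)
total = 1 + 5 + 3 + 2 = 11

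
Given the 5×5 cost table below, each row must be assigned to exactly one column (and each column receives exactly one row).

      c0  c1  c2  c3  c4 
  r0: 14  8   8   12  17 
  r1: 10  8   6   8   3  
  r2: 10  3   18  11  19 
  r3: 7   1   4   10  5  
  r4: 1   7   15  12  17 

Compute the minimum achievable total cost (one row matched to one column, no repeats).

optimal assignment: row0→col3 (cost 12), row1→col4 (cost 3), row2→col1 (cost 3), row3→col2 (cost 4), row4→col0 (cost 1)
total = 12 + 3 + 3 + 4 + 1 = 23

Minimum assignment cost: 23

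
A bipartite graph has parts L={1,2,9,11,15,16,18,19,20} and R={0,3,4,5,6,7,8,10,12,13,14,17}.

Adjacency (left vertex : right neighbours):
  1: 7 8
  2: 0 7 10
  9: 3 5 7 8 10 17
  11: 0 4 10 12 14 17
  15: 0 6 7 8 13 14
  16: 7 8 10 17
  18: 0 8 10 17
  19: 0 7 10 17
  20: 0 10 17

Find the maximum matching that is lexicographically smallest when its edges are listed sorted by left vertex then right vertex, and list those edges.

|M| = 8 (so the lex-smallest maximum matching has 8 edges)
process left vertices in ascending order; for each, take the smallest-labelled available neighbour that still permits 8 edges overall, or leave it unmatched if none does
lex-smallest matching: {1-7, 2-0, 9-3, 11-4, 15-6, 16-8, 18-10, 19-17}

Lex-smallest maximum matching: {(1,7), (2,0), (9,3), (11,4), (15,6), (16,8), (18,10), (19,17)}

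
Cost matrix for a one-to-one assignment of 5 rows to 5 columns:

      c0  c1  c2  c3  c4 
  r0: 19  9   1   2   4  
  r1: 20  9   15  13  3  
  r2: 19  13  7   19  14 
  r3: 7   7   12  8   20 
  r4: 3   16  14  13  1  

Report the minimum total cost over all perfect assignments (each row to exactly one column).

Minimum assignment cost: 22

optimal assignment: row0→col3 (cost 2), row1→col4 (cost 3), row2→col2 (cost 7), row3→col1 (cost 7), row4→col0 (cost 3)
total = 2 + 3 + 7 + 7 + 3 = 22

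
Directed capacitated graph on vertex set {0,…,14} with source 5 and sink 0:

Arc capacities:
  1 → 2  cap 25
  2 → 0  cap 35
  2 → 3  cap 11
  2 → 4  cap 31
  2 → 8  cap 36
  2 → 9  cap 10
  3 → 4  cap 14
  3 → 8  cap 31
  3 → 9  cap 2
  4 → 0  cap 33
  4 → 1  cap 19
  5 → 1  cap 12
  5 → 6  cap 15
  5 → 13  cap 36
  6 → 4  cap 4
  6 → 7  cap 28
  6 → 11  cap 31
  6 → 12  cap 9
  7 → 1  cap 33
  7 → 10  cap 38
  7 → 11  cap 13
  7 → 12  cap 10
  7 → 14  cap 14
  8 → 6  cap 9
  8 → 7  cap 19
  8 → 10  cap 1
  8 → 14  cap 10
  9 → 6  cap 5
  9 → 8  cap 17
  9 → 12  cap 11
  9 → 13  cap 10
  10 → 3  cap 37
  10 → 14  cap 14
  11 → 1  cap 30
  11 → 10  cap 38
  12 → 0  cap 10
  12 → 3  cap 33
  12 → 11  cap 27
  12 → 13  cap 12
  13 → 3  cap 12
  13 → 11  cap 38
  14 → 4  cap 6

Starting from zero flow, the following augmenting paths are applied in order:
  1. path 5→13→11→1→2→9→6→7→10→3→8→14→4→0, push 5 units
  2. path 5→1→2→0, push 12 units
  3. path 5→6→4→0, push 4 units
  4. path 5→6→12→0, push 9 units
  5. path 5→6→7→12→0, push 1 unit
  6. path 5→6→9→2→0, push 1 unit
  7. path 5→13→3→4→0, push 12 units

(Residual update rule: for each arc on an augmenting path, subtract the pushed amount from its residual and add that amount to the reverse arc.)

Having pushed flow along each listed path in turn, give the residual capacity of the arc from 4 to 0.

Residual capacity of (4,0): 12

after path 1 (5→13→11→1→2→9→6→7→10→3→8→14→4→0, push 5): res(4,0)=28
after path 2 (5→1→2→0, push 12): res(4,0)=28
after path 3 (5→6→4→0, push 4): res(4,0)=24
after path 4 (5→6→12→0, push 9): res(4,0)=24
after path 5 (5→6→7→12→0, push 1): res(4,0)=24
after path 6 (5→6→9→2→0, push 1): res(4,0)=24
after path 7 (5→13→3→4→0, push 12): res(4,0)=12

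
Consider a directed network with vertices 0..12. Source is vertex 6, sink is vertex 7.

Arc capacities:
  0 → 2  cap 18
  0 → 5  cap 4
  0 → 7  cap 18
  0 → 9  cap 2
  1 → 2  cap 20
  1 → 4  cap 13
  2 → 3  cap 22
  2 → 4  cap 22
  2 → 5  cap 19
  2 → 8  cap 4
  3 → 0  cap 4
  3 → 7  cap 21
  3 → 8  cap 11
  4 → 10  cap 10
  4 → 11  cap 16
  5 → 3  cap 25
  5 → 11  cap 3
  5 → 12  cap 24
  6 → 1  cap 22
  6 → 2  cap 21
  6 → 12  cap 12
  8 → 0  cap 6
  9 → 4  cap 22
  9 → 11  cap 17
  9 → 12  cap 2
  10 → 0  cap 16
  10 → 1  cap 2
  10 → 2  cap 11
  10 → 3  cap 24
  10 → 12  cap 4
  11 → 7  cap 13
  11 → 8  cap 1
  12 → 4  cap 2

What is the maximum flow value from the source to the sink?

Maximum flow value: 45

augment #1: 6→2→3→7 bottleneck 21, total now 21
augment #2: 6→1→4→11→7 bottleneck 13, total now 34
augment #3: 6→1→2→3→0→7 bottleneck 1, total now 35
augment #4: 6→1→2→8→0→7 bottleneck 4, total now 39
augment #5: 6→12→4→10→0→7 bottleneck 2, total now 41
augment #6: 6→1→2→4→10→0→7 bottleneck 4, total now 45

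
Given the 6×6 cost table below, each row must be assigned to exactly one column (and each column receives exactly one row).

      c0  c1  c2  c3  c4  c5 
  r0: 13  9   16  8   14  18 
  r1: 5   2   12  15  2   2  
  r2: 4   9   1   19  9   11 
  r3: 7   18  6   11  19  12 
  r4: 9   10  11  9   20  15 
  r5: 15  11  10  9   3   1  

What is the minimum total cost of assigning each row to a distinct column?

Minimum assignment cost: 29

one of 2 optimal assignments: row0→col1 (cost 9), row1→col4 (cost 2), row2→col2 (cost 1), row3→col0 (cost 7), row4→col3 (cost 9), row5→col5 (cost 1)
total = 9 + 2 + 1 + 7 + 9 + 1 = 29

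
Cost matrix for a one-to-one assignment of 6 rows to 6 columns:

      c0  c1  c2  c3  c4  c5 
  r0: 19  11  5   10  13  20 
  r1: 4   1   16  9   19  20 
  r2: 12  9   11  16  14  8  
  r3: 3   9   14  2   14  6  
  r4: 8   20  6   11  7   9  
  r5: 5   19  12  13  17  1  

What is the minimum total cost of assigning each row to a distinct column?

Minimum assignment cost: 28

one of 3 optimal assignments: row0→col2 (cost 5), row1→col0 (cost 4), row2→col1 (cost 9), row3→col3 (cost 2), row4→col4 (cost 7), row5→col5 (cost 1)
total = 5 + 4 + 9 + 2 + 7 + 1 = 28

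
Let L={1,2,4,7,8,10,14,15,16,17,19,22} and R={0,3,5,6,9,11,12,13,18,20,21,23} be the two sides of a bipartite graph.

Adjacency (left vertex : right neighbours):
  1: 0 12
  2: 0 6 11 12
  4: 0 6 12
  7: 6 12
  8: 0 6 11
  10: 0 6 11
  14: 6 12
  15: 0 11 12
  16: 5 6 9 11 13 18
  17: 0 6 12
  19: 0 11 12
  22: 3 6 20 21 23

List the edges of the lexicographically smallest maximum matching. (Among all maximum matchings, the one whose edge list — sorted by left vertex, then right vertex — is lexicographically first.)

|M| = 6 (so the lex-smallest maximum matching has 6 edges)
process left vertices in ascending order; for each, take the smallest-labelled available neighbour that still permits 6 edges overall, or leave it unmatched if none does
lex-smallest matching: {1-0, 2-6, 4-12, 8-11, 16-5, 22-3}

Lex-smallest maximum matching: {(1,0), (2,6), (4,12), (8,11), (16,5), (22,3)}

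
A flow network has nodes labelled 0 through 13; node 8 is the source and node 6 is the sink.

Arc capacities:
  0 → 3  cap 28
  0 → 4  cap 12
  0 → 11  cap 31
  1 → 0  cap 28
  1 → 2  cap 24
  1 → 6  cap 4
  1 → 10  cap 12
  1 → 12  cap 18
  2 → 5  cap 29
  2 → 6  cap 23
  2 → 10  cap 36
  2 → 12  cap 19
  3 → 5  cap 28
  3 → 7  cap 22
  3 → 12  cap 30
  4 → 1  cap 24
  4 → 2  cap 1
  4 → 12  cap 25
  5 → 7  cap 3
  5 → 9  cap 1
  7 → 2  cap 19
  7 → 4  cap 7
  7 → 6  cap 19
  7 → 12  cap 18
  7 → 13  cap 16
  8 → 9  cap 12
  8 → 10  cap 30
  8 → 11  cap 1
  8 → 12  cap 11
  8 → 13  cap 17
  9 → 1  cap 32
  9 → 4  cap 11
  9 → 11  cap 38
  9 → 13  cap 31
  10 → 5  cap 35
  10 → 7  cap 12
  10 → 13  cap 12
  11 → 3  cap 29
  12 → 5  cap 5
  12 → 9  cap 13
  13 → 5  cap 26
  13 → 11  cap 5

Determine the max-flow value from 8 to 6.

augment #1: 8→9→1→6 bottleneck 4, total now 4
augment #2: 8→10→7→6 bottleneck 12, total now 16
augment #3: 8→9→1→2→6 bottleneck 8, total now 24
augment #4: 8→10→5→7→6 bottleneck 3, total now 27
augment #5: 8→11→3→7→6 bottleneck 1, total now 28
augment #6: 8→12→9→1→2→6 bottleneck 11, total now 39
augment #7: 8→13→11→3→7→6 bottleneck 3, total now 42
augment #8: 8→10→5→9→1→2→6 bottleneck 1, total now 43
augment #9: 8→13→11→3→7→2→6 bottleneck 2, total now 45

Maximum flow value: 45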